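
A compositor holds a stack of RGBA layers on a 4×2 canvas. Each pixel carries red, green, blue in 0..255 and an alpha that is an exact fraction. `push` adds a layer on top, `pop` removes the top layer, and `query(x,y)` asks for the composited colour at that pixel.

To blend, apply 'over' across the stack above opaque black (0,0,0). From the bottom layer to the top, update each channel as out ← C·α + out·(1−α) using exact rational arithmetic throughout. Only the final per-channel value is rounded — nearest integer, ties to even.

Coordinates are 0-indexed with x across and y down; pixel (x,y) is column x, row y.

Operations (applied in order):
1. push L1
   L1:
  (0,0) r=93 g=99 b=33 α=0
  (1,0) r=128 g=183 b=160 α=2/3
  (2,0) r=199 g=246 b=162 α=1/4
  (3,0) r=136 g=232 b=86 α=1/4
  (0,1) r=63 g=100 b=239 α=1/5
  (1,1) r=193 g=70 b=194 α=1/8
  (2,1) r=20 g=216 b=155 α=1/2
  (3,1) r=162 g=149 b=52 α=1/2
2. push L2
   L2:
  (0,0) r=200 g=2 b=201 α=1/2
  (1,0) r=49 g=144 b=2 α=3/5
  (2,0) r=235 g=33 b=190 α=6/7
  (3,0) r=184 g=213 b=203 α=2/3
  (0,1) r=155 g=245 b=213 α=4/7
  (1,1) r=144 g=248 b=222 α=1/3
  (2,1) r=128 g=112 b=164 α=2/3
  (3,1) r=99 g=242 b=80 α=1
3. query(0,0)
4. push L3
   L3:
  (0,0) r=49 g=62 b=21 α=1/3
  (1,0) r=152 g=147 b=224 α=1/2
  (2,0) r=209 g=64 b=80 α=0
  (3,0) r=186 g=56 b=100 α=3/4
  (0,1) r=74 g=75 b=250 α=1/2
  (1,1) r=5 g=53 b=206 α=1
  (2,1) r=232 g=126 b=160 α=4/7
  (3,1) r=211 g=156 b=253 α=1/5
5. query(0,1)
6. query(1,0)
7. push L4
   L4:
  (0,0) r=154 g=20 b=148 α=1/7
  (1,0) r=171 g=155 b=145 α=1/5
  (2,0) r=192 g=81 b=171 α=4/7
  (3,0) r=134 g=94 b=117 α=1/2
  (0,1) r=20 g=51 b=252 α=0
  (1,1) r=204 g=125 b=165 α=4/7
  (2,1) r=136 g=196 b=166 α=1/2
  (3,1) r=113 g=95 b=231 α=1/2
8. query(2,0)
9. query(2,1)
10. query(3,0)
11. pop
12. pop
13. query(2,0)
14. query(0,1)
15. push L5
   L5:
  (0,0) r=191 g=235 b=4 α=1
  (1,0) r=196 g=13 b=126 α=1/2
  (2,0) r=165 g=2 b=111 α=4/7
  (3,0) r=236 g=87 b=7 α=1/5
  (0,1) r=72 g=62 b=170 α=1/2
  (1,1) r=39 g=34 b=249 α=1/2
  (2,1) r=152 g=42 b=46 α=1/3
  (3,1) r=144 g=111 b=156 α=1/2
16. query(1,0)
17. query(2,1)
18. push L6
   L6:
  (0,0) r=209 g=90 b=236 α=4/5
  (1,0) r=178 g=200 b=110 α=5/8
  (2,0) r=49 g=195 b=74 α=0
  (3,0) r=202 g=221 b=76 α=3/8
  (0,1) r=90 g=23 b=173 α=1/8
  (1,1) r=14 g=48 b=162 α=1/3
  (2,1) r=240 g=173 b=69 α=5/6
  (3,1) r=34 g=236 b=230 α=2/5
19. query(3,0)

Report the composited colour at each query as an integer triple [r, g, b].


(0,0) stack=L1,L2; from [0,0,0]:
L1 α=0: [0, 0, 0]
L2 α=1/2: [100, 1, 201/2]
= [100, 1, 100]

(0,1) stack=L1,L2,L3; from [0,0,0]:
+L1 (α=1/5) → [63/5, 20, 239/5]
+L2 (α=4/7) → [3289/35, 1040/7, 711/5]
+L3 (α=1/2) → [5879/70, 1565/14, 1961/10]
= [84, 112, 196]

query (1,0) [L1,L2,L3] — begin 0,0,0
+L1 (α=2/3) → [256/3, 122, 320/3]
+L2 (α=3/5) → [953/15, 676/5, 658/15]
+L3 (α=1/2) → [3233/30, 1411/10, 2009/15]
rounded: [108, 141, 134]

(2,0) stack=L1,L2,L3,L4; from [0,0,0]:
+L1 (α=1/4) → [199/4, 123/2, 81/2]
+L2 (α=6/7) → [5839/28, 519/14, 2361/14]
+L3 (α=0) → [5839/28, 519/14, 2361/14]
+L4 (α=4/7) → [39021/196, 6093/98, 16659/98]
= [199, 62, 170]

at x=2,y=1 over L1,L2,L3,L4:
L1 α=1/2: [10, 108, 155/2]
L2 α=2/3: [266/3, 332/3, 811/6]
L3 α=4/7: [1194/7, 836/7, 2091/14]
L4 α=1/2: [1073/7, 1104/7, 4415/28]
→ [153, 158, 158]

at x=3,y=0 over L1,L2,L3,L4:
L1 α=1/4: [34, 58, 43/2]
L2 α=2/3: [134, 484/3, 285/2]
L3 α=3/4: [173, 247/3, 885/8]
L4 α=1/2: [307/2, 529/6, 1821/16]
rounded: [154, 88, 114]

at x=2,y=0 over L1,L2:
+L1 (α=1/4) → [199/4, 123/2, 81/2]
+L2 (α=6/7) → [5839/28, 519/14, 2361/14]
→ [209, 37, 169]

at x=0,y=1 over L1,L2:
+L1 (α=1/5) → [63/5, 20, 239/5]
+L2 (α=4/7) → [3289/35, 1040/7, 711/5]
= [94, 149, 142]

at x=1,y=0 over L1,L2,L5:
after L1 α=2/3: [256/3, 122, 320/3]
after L2 α=3/5: [953/15, 676/5, 658/15]
after L5 α=1/2: [3893/30, 741/10, 1274/15]
rounded: [130, 74, 85]

at x=2,y=1 over L1,L2,L5:
L1 α=1/2: [10, 108, 155/2]
L2 α=2/3: [266/3, 332/3, 811/6]
L5 α=1/3: [988/9, 790/9, 949/9]
= [110, 88, 105]

(3,0) stack=L1,L2,L5,L6; from [0,0,0]:
after L1 α=1/4: [34, 58, 43/2]
after L2 α=2/3: [134, 484/3, 285/2]
after L5 α=1/5: [772/5, 2197/15, 577/5]
after L6 α=3/8: [689/4, 2093/12, 805/8]
rounded: [172, 174, 101]


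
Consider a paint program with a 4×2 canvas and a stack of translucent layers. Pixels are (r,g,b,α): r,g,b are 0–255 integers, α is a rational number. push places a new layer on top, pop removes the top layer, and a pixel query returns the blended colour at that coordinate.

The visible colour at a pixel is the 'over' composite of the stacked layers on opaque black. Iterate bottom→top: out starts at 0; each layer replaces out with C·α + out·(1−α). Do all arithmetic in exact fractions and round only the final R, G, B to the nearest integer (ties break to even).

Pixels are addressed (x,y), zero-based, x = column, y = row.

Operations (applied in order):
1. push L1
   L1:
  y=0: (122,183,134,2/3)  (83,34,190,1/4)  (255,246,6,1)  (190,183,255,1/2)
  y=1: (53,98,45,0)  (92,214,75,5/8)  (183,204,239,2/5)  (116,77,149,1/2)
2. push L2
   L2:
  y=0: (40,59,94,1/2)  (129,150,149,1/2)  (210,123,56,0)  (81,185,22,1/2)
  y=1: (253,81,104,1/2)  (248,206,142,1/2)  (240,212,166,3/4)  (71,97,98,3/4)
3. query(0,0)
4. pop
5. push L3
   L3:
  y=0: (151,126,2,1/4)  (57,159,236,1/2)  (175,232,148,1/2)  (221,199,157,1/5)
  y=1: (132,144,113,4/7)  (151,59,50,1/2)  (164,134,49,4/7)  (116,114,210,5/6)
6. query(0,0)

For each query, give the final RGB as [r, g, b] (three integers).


at x=0,y=0 over L1,L2:
+L1 (α=2/3) → [244/3, 122, 268/3]
+L2 (α=1/2) → [182/3, 181/2, 275/3]
→ [61, 90, 92]

at x=0,y=0 over L1,L3:
after L1 α=2/3: [244/3, 122, 268/3]
after L3 α=1/4: [395/4, 123, 135/2]
→ [99, 123, 68]


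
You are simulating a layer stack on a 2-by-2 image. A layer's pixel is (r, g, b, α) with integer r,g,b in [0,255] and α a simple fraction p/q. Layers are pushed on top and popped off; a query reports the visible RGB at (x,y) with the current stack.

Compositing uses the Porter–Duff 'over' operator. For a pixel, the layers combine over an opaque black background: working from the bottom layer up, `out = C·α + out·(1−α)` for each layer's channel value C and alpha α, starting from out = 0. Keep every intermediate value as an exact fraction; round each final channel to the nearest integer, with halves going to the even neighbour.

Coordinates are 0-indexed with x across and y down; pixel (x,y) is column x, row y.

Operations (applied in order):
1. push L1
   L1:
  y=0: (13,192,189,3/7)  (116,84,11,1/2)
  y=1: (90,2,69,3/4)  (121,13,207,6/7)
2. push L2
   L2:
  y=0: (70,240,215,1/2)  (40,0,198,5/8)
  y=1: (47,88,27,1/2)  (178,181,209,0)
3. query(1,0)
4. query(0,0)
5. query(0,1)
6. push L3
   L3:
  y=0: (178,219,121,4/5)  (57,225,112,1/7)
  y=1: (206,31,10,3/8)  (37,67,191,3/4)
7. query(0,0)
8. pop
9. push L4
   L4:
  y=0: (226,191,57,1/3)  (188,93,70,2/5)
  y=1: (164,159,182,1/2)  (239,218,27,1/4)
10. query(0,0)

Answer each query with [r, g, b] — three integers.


query (1,0) [L1,L2] — begin 0,0,0
after L1 α=1/2: [58, 42, 11/2]
after L2 α=5/8: [187/4, 63/4, 2013/16]
= [47, 16, 126]

at x=0,y=0 over L1,L2:
after L1 α=3/7: [39/7, 576/7, 81]
after L2 α=1/2: [529/14, 1128/7, 148]
→ [38, 161, 148]

at x=0,y=1 over L1,L2:
after L1 α=3/4: [135/2, 3/2, 207/4]
after L2 α=1/2: [229/4, 179/4, 315/8]
= [57, 45, 39]

query (0,0) [L1,L2,L3] — begin 0,0,0
L1 α=3/7: [39/7, 576/7, 81]
L2 α=1/2: [529/14, 1128/7, 148]
L3 α=4/5: [10497/70, 1452/7, 632/5]
rounded: [150, 207, 126]

at x=0,y=0 over L1,L2,L4:
+L1 (α=3/7) → [39/7, 576/7, 81]
+L2 (α=1/2) → [529/14, 1128/7, 148]
+L4 (α=1/3) → [2111/21, 3593/21, 353/3]
→ [101, 171, 118]


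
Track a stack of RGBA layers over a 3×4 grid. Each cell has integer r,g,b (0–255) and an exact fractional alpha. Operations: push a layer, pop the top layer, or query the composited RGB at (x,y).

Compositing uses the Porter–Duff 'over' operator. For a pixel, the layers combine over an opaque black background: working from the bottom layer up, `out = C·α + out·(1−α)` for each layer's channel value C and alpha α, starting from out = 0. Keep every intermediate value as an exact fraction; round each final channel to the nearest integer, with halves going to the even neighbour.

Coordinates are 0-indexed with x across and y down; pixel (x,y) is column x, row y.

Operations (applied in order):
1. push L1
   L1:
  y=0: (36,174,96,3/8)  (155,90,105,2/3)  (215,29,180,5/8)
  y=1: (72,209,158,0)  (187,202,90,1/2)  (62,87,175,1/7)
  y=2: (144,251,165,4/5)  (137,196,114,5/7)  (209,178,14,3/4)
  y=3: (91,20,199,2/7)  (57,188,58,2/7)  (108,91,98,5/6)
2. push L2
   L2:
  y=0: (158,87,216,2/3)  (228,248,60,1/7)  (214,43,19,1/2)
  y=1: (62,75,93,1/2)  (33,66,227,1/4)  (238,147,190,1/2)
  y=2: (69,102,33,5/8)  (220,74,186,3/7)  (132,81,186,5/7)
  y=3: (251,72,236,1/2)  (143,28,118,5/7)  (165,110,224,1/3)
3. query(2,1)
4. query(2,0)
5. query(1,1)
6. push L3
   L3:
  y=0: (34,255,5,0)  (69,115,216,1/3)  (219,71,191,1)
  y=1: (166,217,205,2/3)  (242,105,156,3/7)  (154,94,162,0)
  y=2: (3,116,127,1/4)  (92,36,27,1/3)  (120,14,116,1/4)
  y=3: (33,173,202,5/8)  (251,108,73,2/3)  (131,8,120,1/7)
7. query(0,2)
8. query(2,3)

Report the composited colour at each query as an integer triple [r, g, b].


at x=2,y=1 over L1,L2:
L1 α=1/7: [62/7, 87/7, 25]
L2 α=1/2: [864/7, 558/7, 215/2]
rounded: [123, 80, 108]

at x=2,y=0 over L1,L2:
after L1 α=5/8: [1075/8, 145/8, 225/2]
after L2 α=1/2: [2787/16, 489/16, 263/4]
rounded: [174, 31, 66]

at x=1,y=1 over L1,L2:
L1 α=1/2: [187/2, 101, 45]
L2 α=1/4: [627/8, 369/4, 181/2]
= [78, 92, 90]

query (0,2) [L1,L2,L3] — begin 0,0,0
+L1 (α=4/5) → [576/5, 1004/5, 132]
+L2 (α=5/8) → [3453/40, 2781/20, 561/8]
+L3 (α=1/4) → [10479/160, 10663/80, 2699/32]
= [65, 133, 84]

at x=2,y=3 over L1,L2,L3:
after L1 α=5/6: [90, 455/6, 245/3]
after L2 α=1/3: [115, 785/9, 1162/9]
after L3 α=1/7: [821/7, 1594/21, 2684/21]
rounded: [117, 76, 128]


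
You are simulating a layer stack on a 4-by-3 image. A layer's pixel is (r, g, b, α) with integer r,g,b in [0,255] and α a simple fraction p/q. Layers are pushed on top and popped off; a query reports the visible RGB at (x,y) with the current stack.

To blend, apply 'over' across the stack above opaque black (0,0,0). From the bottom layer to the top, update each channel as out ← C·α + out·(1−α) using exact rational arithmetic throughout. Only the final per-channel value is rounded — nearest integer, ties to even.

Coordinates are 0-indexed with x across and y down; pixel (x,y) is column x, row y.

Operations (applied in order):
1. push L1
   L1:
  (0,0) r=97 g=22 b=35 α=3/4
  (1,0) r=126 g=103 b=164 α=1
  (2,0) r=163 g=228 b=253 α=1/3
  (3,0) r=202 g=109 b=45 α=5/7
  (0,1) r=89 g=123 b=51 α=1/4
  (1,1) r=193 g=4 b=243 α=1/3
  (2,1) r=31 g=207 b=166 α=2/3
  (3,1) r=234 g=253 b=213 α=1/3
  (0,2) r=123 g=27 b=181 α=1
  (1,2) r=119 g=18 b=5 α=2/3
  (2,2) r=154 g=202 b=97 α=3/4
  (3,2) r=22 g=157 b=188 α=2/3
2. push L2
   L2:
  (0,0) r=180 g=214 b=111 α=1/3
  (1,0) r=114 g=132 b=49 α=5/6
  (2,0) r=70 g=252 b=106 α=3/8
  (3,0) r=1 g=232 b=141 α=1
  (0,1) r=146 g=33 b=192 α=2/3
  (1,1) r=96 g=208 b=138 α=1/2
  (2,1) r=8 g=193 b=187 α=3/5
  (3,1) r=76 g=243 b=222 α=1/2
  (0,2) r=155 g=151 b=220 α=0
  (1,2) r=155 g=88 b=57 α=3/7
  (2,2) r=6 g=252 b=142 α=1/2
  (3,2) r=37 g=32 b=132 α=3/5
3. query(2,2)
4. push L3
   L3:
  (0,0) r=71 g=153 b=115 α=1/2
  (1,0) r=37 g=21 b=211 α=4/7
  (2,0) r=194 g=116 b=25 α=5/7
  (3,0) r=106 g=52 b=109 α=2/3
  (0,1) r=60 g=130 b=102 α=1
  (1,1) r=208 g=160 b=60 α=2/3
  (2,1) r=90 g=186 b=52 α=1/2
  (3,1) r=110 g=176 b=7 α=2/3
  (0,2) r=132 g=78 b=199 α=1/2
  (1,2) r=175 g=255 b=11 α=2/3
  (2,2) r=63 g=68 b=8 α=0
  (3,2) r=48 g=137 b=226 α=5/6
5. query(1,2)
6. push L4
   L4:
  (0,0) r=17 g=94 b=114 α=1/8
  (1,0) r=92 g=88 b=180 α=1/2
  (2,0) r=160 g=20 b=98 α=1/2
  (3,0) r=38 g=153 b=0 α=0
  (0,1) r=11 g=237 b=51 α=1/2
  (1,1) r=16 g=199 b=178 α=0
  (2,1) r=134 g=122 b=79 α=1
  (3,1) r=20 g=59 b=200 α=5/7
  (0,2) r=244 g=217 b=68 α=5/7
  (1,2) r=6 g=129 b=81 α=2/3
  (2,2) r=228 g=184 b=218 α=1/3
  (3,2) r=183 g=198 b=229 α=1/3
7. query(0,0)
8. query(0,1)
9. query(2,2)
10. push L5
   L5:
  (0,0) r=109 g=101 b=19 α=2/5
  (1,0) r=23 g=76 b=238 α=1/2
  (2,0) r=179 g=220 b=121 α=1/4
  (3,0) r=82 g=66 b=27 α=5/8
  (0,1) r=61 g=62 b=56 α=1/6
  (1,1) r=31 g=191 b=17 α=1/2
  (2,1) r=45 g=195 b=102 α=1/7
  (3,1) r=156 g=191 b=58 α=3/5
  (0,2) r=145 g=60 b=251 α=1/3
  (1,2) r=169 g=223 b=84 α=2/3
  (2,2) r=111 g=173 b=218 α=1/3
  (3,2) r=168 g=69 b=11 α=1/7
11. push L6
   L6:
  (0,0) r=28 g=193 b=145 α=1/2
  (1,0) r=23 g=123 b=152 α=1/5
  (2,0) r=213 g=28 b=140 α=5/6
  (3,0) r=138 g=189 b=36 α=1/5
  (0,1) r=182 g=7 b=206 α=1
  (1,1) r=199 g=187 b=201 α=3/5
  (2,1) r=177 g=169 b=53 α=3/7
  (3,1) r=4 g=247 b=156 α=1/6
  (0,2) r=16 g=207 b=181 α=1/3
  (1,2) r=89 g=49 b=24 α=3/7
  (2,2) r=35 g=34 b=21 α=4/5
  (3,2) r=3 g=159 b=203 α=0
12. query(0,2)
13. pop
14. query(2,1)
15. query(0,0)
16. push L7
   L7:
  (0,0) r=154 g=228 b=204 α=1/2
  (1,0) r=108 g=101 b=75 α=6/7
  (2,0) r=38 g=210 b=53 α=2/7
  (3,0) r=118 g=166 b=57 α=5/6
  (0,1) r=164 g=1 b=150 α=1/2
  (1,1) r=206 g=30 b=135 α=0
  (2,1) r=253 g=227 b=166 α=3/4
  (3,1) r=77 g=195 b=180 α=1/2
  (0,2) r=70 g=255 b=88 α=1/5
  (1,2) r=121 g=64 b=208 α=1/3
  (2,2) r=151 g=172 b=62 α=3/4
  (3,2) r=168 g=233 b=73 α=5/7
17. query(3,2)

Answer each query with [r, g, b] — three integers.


at x=2,y=2 over L1,L2:
after L1 α=3/4: [231/2, 303/2, 291/4]
after L2 α=1/2: [243/4, 807/4, 859/8]
→ [61, 202, 107]

(1,2) stack=L1,L2,L3; from [0,0,0]:
+L1 (α=2/3) → [238/3, 12, 10/3]
+L2 (α=3/7) → [2347/21, 312/7, 79/3]
+L3 (α=2/3) → [9697/63, 1294/7, 145/9]
rounded: [154, 185, 16]

(0,0) stack=L1,L2,L3,L4; from [0,0,0]:
after L1 α=3/4: [291/4, 33/2, 105/4]
after L2 α=1/3: [217/2, 247/3, 109/2]
after L3 α=1/2: [359/4, 353/3, 339/4]
after L4 α=1/8: [2581/32, 2753/24, 2829/32]
rounded: [81, 115, 88]

(0,1) stack=L1,L2,L3,L4; from [0,0,0]:
after L1 α=1/4: [89/4, 123/4, 51/4]
after L2 α=2/3: [419/4, 129/4, 529/4]
after L3 α=1: [60, 130, 102]
after L4 α=1/2: [71/2, 367/2, 153/2]
→ [36, 184, 76]

at x=2,y=2 over L1,L2,L3,L4:
after L1 α=3/4: [231/2, 303/2, 291/4]
after L2 α=1/2: [243/4, 807/4, 859/8]
after L3 α=0: [243/4, 807/4, 859/8]
after L4 α=1/3: [233/2, 1175/6, 577/4]
rounded: [116, 196, 144]

at x=0,y=2 over L1,L2,L3,L4,L5,L6:
+L1 (α=1) → [123, 27, 181]
+L2 (α=0) → [123, 27, 181]
+L3 (α=1/2) → [255/2, 105/2, 190]
+L4 (α=5/7) → [1475/7, 170, 720/7]
+L5 (α=1/3) → [3965/21, 400/3, 3197/21]
+L6 (α=1/3) → [8266/63, 1421/9, 10195/63]
= [131, 158, 162]

(2,1) stack=L1,L2,L3,L4,L5; from [0,0,0]:
after L1 α=2/3: [62/3, 138, 332/3]
after L2 α=3/5: [196/15, 171, 2347/15]
after L3 α=1/2: [773/15, 357/2, 3127/30]
after L4 α=1: [134, 122, 79]
after L5 α=1/7: [849/7, 927/7, 576/7]
= [121, 132, 82]

query (0,0) [L1,L2,L3,L4,L5] — begin 0,0,0
after L1 α=3/4: [291/4, 33/2, 105/4]
after L2 α=1/3: [217/2, 247/3, 109/2]
after L3 α=1/2: [359/4, 353/3, 339/4]
after L4 α=1/8: [2581/32, 2753/24, 2829/32]
after L5 α=2/5: [14719/160, 4369/40, 9703/160]
= [92, 109, 61]

query (3,2) [L1,L2,L3,L4,L5,L7] — begin 0,0,0
+L1 (α=2/3) → [44/3, 314/3, 376/3]
+L2 (α=3/5) → [421/15, 916/15, 388/3]
+L3 (α=5/6) → [4021/90, 11191/90, 1889/9]
+L4 (α=1/3) → [12256/135, 20101/135, 5839/27]
+L5 (α=1/7) → [32072/315, 43307/315, 11777/63]
+L7 (α=5/7) → [328744/2205, 453589/2205, 46549/441]
→ [149, 206, 106]


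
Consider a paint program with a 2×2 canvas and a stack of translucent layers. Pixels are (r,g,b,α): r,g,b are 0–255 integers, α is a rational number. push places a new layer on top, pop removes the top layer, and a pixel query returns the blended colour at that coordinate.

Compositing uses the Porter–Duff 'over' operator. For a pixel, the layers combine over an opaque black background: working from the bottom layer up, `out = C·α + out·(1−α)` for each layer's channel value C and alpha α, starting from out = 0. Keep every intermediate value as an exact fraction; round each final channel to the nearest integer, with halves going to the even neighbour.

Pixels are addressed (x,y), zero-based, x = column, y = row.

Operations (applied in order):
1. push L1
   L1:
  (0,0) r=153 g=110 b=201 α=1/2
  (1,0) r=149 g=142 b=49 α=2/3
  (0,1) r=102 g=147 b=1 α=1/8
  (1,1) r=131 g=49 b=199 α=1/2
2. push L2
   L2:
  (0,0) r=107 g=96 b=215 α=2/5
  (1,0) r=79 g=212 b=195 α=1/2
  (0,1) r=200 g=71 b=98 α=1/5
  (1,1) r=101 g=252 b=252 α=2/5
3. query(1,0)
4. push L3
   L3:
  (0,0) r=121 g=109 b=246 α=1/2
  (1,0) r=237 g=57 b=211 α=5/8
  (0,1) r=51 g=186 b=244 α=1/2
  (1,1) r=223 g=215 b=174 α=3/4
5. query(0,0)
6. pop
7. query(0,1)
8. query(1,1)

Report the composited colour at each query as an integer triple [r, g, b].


query (1,0) [L1,L2] — begin 0,0,0
L1 α=2/3: [298/3, 284/3, 98/3]
L2 α=1/2: [535/6, 460/3, 683/6]
= [89, 153, 114]

(0,0) stack=L1,L2,L3; from [0,0,0]:
L1 α=1/2: [153/2, 55, 201/2]
L2 α=2/5: [887/10, 357/5, 1463/10]
L3 α=1/2: [2097/20, 451/5, 3923/20]
rounded: [105, 90, 196]

at x=0,y=1 over L1,L2:
+L1 (α=1/8) → [51/4, 147/8, 1/8]
+L2 (α=1/5) → [251/5, 289/10, 197/10]
rounded: [50, 29, 20]

at x=1,y=1 over L1,L2:
+L1 (α=1/2) → [131/2, 49/2, 199/2]
+L2 (α=2/5) → [797/10, 231/2, 321/2]
= [80, 116, 160]


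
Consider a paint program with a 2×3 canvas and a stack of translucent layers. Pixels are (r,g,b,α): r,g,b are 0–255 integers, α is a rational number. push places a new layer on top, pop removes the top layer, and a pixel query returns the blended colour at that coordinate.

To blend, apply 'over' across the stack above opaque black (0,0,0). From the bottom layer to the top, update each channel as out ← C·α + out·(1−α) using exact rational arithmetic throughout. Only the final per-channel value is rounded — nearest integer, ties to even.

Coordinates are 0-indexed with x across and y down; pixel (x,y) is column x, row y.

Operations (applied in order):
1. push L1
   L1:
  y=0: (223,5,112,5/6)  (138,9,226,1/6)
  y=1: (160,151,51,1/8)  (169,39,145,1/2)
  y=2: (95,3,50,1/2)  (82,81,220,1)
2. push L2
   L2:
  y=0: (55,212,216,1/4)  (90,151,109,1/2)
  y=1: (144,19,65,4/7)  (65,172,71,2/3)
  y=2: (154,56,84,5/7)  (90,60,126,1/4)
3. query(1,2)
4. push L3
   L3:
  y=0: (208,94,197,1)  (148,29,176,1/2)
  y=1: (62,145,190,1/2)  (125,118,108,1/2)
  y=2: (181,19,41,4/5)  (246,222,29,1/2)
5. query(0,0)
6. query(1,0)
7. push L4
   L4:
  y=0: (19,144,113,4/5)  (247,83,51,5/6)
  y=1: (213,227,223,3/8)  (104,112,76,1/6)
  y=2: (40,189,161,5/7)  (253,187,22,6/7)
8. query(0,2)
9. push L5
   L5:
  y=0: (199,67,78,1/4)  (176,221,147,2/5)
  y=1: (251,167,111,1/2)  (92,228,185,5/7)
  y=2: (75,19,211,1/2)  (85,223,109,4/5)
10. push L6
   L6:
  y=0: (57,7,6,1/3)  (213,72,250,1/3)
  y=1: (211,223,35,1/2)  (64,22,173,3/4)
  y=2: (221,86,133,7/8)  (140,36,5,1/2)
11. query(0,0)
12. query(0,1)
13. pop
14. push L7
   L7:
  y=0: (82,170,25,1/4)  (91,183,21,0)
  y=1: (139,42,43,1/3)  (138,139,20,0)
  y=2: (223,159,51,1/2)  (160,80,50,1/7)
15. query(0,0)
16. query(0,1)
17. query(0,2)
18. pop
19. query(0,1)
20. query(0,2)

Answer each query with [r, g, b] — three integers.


at x=1,y=2 over L1,L2:
after L1 α=1: [82, 81, 220]
after L2 α=1/4: [84, 303/4, 393/2]
rounded: [84, 76, 196]

(0,0) stack=L1,L2,L3; from [0,0,0]:
+L1 (α=5/6) → [1115/6, 25/6, 280/3]
+L2 (α=1/4) → [1225/8, 449/8, 124]
+L3 (α=1) → [208, 94, 197]
→ [208, 94, 197]

(1,0) stack=L1,L2,L3; from [0,0,0]:
after L1 α=1/6: [23, 3/2, 113/3]
after L2 α=1/2: [113/2, 305/4, 220/3]
after L3 α=1/2: [409/4, 421/8, 374/3]
rounded: [102, 53, 125]

query (0,2) [L1,L2,L3,L4] — begin 0,0,0
+L1 (α=1/2) → [95/2, 3/2, 25]
+L2 (α=5/7) → [865/7, 283/7, 470/7]
+L3 (α=4/5) → [5933/35, 163/7, 1618/35]
+L4 (α=5/7) → [18866/245, 6941/49, 31411/245]
rounded: [77, 142, 128]

(0,0) stack=L1,L2,L3,L4,L5,L6; from [0,0,0]:
+L1 (α=5/6) → [1115/6, 25/6, 280/3]
+L2 (α=1/4) → [1225/8, 449/8, 124]
+L3 (α=1) → [208, 94, 197]
+L4 (α=4/5) → [284/5, 134, 649/5]
+L5 (α=1/4) → [1847/20, 469/4, 2337/20]
+L6 (α=1/3) → [2417/30, 161/2, 799/10]
→ [81, 80, 80]

at x=0,y=1 over L1,L2,L3,L4,L5,L6:
+L1 (α=1/8) → [20, 151/8, 51/8]
+L2 (α=4/7) → [636/7, 1061/56, 319/8]
+L3 (α=1/2) → [535/7, 9181/112, 1839/16]
+L4 (α=3/8) → [1787/14, 122177/896, 19899/128]
+L5 (α=1/2) → [5301/28, 271809/1792, 34107/256]
+L6 (α=1/2) → [11209/56, 671425/3584, 43067/512]
rounded: [200, 187, 84]

at x=0,y=0 over L1,L2,L3,L4,L5,L7:
after L1 α=5/6: [1115/6, 25/6, 280/3]
after L2 α=1/4: [1225/8, 449/8, 124]
after L3 α=1: [208, 94, 197]
after L4 α=4/5: [284/5, 134, 649/5]
after L5 α=1/4: [1847/20, 469/4, 2337/20]
after L7 α=1/4: [7181/80, 2087/16, 7511/80]
= [90, 130, 94]

query (0,1) [L1,L2,L3,L4,L5,L7] — begin 0,0,0
+L1 (α=1/8) → [20, 151/8, 51/8]
+L2 (α=4/7) → [636/7, 1061/56, 319/8]
+L3 (α=1/2) → [535/7, 9181/112, 1839/16]
+L4 (α=3/8) → [1787/14, 122177/896, 19899/128]
+L5 (α=1/2) → [5301/28, 271809/1792, 34107/256]
+L7 (α=1/3) → [7247/42, 103147/896, 39611/384]
rounded: [173, 115, 103]

(0,2) stack=L1,L2,L3,L4,L5,L7; from [0,0,0]:
after L1 α=1/2: [95/2, 3/2, 25]
after L2 α=5/7: [865/7, 283/7, 470/7]
after L3 α=4/5: [5933/35, 163/7, 1618/35]
after L4 α=5/7: [18866/245, 6941/49, 31411/245]
after L5 α=1/2: [37241/490, 3936/49, 41553/245]
after L7 α=1/2: [146511/980, 11727/98, 27024/245]
→ [150, 120, 110]

(0,1) stack=L1,L2,L3,L4,L5; from [0,0,0]:
after L1 α=1/8: [20, 151/8, 51/8]
after L2 α=4/7: [636/7, 1061/56, 319/8]
after L3 α=1/2: [535/7, 9181/112, 1839/16]
after L4 α=3/8: [1787/14, 122177/896, 19899/128]
after L5 α=1/2: [5301/28, 271809/1792, 34107/256]
rounded: [189, 152, 133]

at x=0,y=2 over L1,L2,L3,L4,L5:
+L1 (α=1/2) → [95/2, 3/2, 25]
+L2 (α=5/7) → [865/7, 283/7, 470/7]
+L3 (α=4/5) → [5933/35, 163/7, 1618/35]
+L4 (α=5/7) → [18866/245, 6941/49, 31411/245]
+L5 (α=1/2) → [37241/490, 3936/49, 41553/245]
= [76, 80, 170]


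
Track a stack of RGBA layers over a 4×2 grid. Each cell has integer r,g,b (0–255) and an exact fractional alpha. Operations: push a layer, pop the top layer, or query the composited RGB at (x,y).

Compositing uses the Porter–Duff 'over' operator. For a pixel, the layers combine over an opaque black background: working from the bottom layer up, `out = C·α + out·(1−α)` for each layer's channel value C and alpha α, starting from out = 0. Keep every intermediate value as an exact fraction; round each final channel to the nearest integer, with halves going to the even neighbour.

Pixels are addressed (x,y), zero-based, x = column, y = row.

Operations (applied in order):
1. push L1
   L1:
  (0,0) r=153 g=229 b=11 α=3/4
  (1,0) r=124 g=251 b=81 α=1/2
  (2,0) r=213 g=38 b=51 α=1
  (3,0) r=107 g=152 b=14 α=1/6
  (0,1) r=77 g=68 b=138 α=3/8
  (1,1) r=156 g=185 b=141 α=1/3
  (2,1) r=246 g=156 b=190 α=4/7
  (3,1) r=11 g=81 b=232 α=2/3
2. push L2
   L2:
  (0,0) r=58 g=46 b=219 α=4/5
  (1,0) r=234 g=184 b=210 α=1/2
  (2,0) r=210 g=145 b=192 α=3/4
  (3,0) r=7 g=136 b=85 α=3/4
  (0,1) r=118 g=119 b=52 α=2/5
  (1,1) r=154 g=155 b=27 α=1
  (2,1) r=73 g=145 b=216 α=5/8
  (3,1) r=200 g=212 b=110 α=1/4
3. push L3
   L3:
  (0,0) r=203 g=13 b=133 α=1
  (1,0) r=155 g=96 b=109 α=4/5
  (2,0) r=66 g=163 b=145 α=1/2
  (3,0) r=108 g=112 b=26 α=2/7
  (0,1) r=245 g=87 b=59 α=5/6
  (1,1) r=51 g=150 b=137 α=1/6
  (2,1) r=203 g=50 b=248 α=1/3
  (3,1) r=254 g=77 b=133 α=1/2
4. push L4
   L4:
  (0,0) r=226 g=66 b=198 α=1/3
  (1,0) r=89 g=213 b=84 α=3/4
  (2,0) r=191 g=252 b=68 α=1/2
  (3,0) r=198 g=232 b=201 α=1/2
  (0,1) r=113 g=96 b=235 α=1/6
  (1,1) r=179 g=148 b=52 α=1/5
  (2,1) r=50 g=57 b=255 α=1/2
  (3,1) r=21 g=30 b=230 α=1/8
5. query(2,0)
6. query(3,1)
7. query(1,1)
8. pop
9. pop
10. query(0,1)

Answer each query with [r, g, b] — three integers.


at x=2,y=0 over L1,L2,L3,L4:
after L1 α=1: [213, 38, 51]
after L2 α=3/4: [843/4, 473/4, 627/4]
after L3 α=1/2: [1107/8, 1125/8, 1207/8]
after L4 α=1/2: [2635/16, 3141/16, 1751/16]
rounded: [165, 196, 109]

(3,1) stack=L1,L2,L3,L4; from [0,0,0]:
L1 α=2/3: [22/3, 54, 464/3]
L2 α=1/4: [111/2, 187/2, 287/2]
L3 α=1/2: [619/4, 341/4, 553/4]
L4 α=1/8: [4417/32, 2507/32, 4791/32]
= [138, 78, 150]

query (1,1) [L1,L2,L3,L4] — begin 0,0,0
after L1 α=1/3: [52, 185/3, 47]
after L2 α=1: [154, 155, 27]
after L3 α=1/6: [821/6, 925/6, 136/3]
after L4 α=1/5: [2179/15, 2294/15, 140/3]
rounded: [145, 153, 47]

query (0,1) [L1,L2] — begin 0,0,0
L1 α=3/8: [231/8, 51/2, 207/4]
L2 α=2/5: [2581/40, 629/10, 1037/20]
→ [65, 63, 52]


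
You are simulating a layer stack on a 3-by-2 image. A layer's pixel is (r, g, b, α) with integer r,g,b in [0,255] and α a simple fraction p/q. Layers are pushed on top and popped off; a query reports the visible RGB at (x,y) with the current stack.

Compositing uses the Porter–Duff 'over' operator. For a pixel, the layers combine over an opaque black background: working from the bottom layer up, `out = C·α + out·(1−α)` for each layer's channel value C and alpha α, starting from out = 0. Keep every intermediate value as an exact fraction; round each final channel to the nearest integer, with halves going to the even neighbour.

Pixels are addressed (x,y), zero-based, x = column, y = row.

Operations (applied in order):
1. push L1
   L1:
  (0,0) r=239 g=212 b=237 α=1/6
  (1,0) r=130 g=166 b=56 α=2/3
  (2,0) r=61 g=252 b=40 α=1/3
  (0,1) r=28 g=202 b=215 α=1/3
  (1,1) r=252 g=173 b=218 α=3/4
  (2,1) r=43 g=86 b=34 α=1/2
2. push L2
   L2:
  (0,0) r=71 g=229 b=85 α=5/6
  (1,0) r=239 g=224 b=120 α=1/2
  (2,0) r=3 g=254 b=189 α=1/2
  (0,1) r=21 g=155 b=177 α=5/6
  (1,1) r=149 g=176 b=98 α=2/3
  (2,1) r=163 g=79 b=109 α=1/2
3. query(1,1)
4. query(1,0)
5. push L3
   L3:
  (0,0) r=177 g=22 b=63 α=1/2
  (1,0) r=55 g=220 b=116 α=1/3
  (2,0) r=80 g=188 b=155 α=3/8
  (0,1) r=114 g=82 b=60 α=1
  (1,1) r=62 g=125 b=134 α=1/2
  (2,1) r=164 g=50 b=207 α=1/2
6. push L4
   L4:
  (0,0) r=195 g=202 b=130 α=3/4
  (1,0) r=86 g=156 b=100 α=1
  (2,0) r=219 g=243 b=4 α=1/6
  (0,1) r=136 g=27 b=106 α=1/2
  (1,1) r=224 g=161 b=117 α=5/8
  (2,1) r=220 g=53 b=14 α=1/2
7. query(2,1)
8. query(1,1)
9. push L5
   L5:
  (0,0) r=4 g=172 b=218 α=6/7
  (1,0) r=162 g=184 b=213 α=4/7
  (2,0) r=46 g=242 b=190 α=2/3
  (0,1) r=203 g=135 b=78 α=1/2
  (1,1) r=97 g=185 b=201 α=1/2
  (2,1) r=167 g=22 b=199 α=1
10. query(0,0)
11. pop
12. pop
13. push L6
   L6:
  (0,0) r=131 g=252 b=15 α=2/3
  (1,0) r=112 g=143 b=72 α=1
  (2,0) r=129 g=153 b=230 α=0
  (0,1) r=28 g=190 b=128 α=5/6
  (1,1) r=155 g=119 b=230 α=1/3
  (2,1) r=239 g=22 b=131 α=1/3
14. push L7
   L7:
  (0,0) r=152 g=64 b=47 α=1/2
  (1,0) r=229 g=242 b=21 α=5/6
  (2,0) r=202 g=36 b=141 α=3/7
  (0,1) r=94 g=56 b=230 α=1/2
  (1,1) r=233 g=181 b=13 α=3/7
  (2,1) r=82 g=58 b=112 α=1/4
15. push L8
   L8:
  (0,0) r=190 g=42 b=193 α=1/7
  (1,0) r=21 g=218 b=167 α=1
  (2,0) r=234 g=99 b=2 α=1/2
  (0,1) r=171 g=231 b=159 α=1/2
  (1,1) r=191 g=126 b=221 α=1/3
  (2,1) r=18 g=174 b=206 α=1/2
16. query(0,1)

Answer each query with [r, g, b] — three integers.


at x=1,y=1 over L1,L2:
+L1 (α=3/4) → [189, 519/4, 327/2]
+L2 (α=2/3) → [487/3, 1927/12, 719/6]
= [162, 161, 120]

query (1,0) [L1,L2] — begin 0,0,0
L1 α=2/3: [260/3, 332/3, 112/3]
L2 α=1/2: [977/6, 502/3, 236/3]
→ [163, 167, 79]

(2,1) stack=L1,L2,L3,L4; from [0,0,0]:
L1 α=1/2: [43/2, 43, 17]
L2 α=1/2: [369/4, 61, 63]
L3 α=1/2: [1025/8, 111/2, 135]
L4 α=1/2: [2785/16, 217/4, 149/2]
= [174, 54, 74]

(1,1) stack=L1,L2,L3,L4; from [0,0,0]:
after L1 α=3/4: [189, 519/4, 327/2]
after L2 α=2/3: [487/3, 1927/12, 719/6]
after L3 α=1/2: [673/6, 3427/24, 1523/12]
after L4 α=5/8: [2913/16, 9867/64, 3863/32]
= [182, 154, 121]

(0,0) stack=L1,L2,L3,L4,L5; from [0,0,0]:
+L1 (α=1/6) → [239/6, 106/3, 79/2]
+L2 (α=5/6) → [2369/36, 3541/18, 929/12]
+L3 (α=1/2) → [8741/72, 3937/36, 1685/24]
+L4 (α=3/4) → [50861/288, 25753/144, 11045/96]
+L5 (α=6/7) → [57773/2016, 174361/1008, 136613/672]
= [29, 173, 203]

(0,1) stack=L1,L2,L3,L6,L7,L8; from [0,0,0]:
+L1 (α=1/3) → [28/3, 202/3, 215/3]
+L2 (α=5/6) → [343/18, 2527/18, 1435/9]
+L3 (α=1) → [114, 82, 60]
+L6 (α=5/6) → [127/3, 172, 350/3]
+L7 (α=1/2) → [409/6, 114, 520/3]
+L8 (α=1/2) → [1435/12, 345/2, 997/6]
rounded: [120, 172, 166]


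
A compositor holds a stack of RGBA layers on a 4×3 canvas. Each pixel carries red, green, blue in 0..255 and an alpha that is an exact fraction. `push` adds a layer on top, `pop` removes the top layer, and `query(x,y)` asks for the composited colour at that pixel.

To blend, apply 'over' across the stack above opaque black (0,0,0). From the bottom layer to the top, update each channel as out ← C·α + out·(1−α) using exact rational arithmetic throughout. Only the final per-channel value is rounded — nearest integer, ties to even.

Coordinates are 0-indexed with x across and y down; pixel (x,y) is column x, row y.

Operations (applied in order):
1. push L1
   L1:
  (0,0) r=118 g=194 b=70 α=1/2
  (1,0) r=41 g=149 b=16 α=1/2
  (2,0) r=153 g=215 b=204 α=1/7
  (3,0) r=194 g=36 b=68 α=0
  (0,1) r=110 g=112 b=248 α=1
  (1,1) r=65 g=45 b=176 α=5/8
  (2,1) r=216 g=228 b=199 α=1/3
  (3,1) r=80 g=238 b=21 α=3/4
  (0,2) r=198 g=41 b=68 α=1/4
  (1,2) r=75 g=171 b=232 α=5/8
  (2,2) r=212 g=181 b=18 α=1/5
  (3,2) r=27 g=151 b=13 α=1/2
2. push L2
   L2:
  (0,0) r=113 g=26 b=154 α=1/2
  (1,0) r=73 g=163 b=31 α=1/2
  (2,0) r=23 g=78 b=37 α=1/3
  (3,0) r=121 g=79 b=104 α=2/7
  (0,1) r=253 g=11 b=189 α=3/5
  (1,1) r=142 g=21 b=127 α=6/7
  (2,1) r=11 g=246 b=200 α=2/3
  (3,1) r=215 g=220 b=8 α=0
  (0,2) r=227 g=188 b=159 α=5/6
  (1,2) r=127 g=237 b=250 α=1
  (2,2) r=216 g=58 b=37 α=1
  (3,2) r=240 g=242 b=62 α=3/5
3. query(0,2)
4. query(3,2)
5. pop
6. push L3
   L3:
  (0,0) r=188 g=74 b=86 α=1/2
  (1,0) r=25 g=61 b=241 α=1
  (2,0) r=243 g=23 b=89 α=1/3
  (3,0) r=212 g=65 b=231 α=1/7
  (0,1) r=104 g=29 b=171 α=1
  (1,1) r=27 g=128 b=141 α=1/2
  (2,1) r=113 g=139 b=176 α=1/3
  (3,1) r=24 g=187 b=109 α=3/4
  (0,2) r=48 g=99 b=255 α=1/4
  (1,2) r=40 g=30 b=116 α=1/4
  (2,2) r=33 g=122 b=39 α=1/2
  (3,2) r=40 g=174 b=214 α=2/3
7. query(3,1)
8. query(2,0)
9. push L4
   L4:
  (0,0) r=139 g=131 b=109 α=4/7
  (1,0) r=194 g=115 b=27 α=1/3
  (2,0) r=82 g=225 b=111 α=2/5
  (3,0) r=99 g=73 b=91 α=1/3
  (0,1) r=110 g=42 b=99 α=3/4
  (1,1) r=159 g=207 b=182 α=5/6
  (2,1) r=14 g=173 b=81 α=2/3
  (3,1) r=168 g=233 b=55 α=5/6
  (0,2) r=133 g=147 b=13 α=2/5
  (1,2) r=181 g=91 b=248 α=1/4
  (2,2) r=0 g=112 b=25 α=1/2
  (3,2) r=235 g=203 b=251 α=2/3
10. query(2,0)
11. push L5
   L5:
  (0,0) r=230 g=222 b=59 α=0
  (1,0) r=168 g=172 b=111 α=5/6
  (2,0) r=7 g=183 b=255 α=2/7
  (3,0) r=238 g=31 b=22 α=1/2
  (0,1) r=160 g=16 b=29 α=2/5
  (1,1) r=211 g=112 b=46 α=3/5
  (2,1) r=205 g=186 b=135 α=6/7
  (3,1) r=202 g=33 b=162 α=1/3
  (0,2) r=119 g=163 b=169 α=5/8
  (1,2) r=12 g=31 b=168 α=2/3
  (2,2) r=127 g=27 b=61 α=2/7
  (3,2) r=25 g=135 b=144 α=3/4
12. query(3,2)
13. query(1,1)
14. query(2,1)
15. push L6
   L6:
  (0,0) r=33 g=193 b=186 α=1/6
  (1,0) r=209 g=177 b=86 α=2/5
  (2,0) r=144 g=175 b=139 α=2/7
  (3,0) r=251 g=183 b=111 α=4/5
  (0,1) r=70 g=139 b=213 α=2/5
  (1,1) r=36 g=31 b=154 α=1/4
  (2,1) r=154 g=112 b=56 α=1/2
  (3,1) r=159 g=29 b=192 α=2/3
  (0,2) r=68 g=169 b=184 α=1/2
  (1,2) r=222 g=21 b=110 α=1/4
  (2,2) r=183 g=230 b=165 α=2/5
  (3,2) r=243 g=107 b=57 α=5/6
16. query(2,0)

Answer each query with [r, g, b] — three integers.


query (0,2) [L1,L2] — begin 0,0,0
after L1 α=1/4: [99/2, 41/4, 17]
after L2 α=5/6: [2369/12, 1267/8, 406/3]
rounded: [197, 158, 135]

(3,2) stack=L1,L2; from [0,0,0]:
+L1 (α=1/2) → [27/2, 151/2, 13/2]
+L2 (α=3/5) → [747/5, 877/5, 199/5]
rounded: [149, 175, 40]

at x=3,y=1 over L1,L3:
L1 α=3/4: [60, 357/2, 63/4]
L3 α=3/4: [33, 1479/8, 1371/16]
= [33, 185, 86]

at x=2,y=0 over L1,L3:
L1 α=1/7: [153/7, 215/7, 204/7]
L3 α=1/3: [669/7, 197/7, 1031/21]
= [96, 28, 49]

query (2,0) [L1,L3,L4] — begin 0,0,0
L1 α=1/7: [153/7, 215/7, 204/7]
L3 α=1/3: [669/7, 197/7, 1031/21]
L4 α=2/5: [631/7, 3741/35, 517/7]
→ [90, 107, 74]

at x=3,y=2 over L1,L3,L4,L5:
L1 α=1/2: [27/2, 151/2, 13/2]
L3 α=2/3: [187/6, 847/6, 869/6]
L4 α=2/3: [3007/18, 3283/18, 3881/18]
L5 α=3/4: [4357/72, 10573/72, 11657/72]
→ [61, 147, 162]

query (1,1) [L1,L3,L4,L5] — begin 0,0,0
L1 α=5/8: [325/8, 225/8, 110]
L3 α=1/2: [541/16, 1249/16, 251/2]
L4 α=5/6: [13261/96, 17809/96, 2071/12]
L5 α=3/5: [8729/48, 33937/240, 2899/30]
= [182, 141, 97]

query (2,1) [L1,L3,L4,L5] — begin 0,0,0
L1 α=1/3: [72, 76, 199/3]
L3 α=1/3: [257/3, 97, 926/9]
L4 α=2/3: [341/9, 443/3, 2384/27]
L5 α=6/7: [11411/63, 3791/21, 24254/189]
= [181, 181, 128]

at x=2,y=0 over L1,L3,L4,L5,L6:
+L1 (α=1/7) → [153/7, 215/7, 204/7]
+L3 (α=1/3) → [669/7, 197/7, 1031/21]
+L4 (α=2/5) → [631/7, 3741/35, 517/7]
+L5 (α=2/7) → [3253/49, 6303/49, 6155/49]
+L6 (α=2/7) → [30377/343, 48665/343, 44397/343]
= [89, 142, 129]


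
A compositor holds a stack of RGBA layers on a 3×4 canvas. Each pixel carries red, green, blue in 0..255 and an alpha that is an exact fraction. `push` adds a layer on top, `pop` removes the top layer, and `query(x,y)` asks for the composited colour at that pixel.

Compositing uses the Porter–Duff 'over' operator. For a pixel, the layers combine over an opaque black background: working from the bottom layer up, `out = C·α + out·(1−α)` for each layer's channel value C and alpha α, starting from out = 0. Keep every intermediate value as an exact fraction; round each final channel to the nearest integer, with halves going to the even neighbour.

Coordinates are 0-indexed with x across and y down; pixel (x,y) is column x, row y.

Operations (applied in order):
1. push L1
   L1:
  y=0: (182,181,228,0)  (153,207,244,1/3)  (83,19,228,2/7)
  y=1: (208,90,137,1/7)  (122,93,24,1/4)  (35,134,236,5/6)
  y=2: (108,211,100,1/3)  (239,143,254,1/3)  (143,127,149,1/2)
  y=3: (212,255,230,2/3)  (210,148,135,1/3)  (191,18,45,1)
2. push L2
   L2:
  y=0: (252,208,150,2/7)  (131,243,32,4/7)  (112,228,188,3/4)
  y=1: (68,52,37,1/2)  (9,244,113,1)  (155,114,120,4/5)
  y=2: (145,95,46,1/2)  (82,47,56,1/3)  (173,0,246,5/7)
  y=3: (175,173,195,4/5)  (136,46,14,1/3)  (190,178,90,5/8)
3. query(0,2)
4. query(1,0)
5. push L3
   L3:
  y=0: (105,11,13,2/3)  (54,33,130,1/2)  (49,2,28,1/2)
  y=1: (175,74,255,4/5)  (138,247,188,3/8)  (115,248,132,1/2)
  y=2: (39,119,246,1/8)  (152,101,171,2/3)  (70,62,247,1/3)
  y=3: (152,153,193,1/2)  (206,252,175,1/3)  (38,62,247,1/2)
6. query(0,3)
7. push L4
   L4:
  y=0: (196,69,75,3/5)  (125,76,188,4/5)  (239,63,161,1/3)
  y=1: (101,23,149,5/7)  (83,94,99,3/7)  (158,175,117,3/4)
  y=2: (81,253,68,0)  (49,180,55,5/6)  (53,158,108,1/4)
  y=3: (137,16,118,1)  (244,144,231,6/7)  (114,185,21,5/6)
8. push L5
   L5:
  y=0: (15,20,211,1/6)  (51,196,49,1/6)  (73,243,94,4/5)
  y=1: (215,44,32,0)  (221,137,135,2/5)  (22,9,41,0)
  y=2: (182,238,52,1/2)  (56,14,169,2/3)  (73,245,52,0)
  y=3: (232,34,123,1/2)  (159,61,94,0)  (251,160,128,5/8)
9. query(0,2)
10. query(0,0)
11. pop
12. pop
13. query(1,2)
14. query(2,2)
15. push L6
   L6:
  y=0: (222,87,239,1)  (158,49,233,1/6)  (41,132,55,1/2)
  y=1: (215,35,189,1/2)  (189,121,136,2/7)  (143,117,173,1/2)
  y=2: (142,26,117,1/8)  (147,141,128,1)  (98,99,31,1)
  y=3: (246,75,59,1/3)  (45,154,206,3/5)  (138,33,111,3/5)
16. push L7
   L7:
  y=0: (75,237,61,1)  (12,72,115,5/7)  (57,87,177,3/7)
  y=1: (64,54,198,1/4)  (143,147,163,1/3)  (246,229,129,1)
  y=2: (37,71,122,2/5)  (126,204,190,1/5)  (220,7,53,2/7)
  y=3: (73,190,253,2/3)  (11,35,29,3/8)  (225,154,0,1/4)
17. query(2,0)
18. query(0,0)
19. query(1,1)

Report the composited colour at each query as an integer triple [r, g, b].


query (0,2) [L1,L2] — begin 0,0,0
+L1 (α=1/3) → [36, 211/3, 100/3]
+L2 (α=1/2) → [181/2, 248/3, 119/3]
= [90, 83, 40]

(1,0) stack=L1,L2; from [0,0,0]:
after L1 α=1/3: [51, 69, 244/3]
after L2 α=4/7: [677/7, 1179/7, 372/7]
= [97, 168, 53]

at x=0,y=3 over L1,L2,L3:
after L1 α=2/3: [424/3, 170, 460/3]
after L2 α=4/5: [2524/15, 862/5, 560/3]
after L3 α=1/2: [2402/15, 1627/10, 1139/6]
→ [160, 163, 190]

at x=0,y=2 over L1,L2,L3,L4,L5:
L1 α=1/3: [36, 211/3, 100/3]
L2 α=1/2: [181/2, 248/3, 119/3]
L3 α=1/8: [1345/16, 2093/24, 1571/24]
L4 α=0: [1345/16, 2093/24, 1571/24]
L5 α=1/2: [4257/32, 7805/48, 2819/48]
= [133, 163, 59]

(0,0) stack=L1,L2,L3,L4,L5; from [0,0,0]:
L1 α=0: [0, 0, 0]
L2 α=2/7: [72, 416/7, 300/7]
L3 α=2/3: [94, 190/7, 482/21]
L4 α=3/5: [776/5, 1829/35, 5689/105]
L5 α=1/6: [791/6, 1969/42, 5060/63]
→ [132, 47, 80]

(1,2) stack=L1,L2,L3; from [0,0,0]:
+L1 (α=1/3) → [239/3, 143/3, 254/3]
+L2 (α=1/3) → [724/9, 427/9, 676/9]
+L3 (α=2/3) → [3460/27, 2245/27, 3754/27]
= [128, 83, 139]

at x=2,y=2 over L1,L2,L3:
+L1 (α=1/2) → [143/2, 127/2, 149/2]
+L2 (α=5/7) → [144, 127/7, 197]
+L3 (α=1/3) → [358/3, 688/21, 641/3]
= [119, 33, 214]

(2,0) stack=L1,L2,L3,L6,L7; from [0,0,0]:
after L1 α=2/7: [166/7, 38/7, 456/7]
after L2 α=3/4: [1259/14, 2413/14, 1101/7]
after L3 α=1/2: [1945/28, 2441/28, 1297/14]
after L6 α=1/2: [3093/56, 6137/56, 2067/28]
after L7 α=3/7: [5487/98, 9791/98, 5784/49]
rounded: [56, 100, 118]

(0,0) stack=L1,L2,L3,L6,L7; from [0,0,0]:
L1 α=0: [0, 0, 0]
L2 α=2/7: [72, 416/7, 300/7]
L3 α=2/3: [94, 190/7, 482/21]
L6 α=1: [222, 87, 239]
L7 α=1: [75, 237, 61]
rounded: [75, 237, 61]

(1,1) stack=L1,L2,L3,L6,L7; from [0,0,0]:
+L1 (α=1/4) → [61/2, 93/4, 6]
+L2 (α=1) → [9, 244, 113]
+L3 (α=3/8) → [459/8, 1961/8, 1129/8]
+L6 (α=2/7) → [5319/56, 11741/56, 7821/56]
+L7 (α=1/3) → [9323/84, 15857/84, 12385/84]
rounded: [111, 189, 147]


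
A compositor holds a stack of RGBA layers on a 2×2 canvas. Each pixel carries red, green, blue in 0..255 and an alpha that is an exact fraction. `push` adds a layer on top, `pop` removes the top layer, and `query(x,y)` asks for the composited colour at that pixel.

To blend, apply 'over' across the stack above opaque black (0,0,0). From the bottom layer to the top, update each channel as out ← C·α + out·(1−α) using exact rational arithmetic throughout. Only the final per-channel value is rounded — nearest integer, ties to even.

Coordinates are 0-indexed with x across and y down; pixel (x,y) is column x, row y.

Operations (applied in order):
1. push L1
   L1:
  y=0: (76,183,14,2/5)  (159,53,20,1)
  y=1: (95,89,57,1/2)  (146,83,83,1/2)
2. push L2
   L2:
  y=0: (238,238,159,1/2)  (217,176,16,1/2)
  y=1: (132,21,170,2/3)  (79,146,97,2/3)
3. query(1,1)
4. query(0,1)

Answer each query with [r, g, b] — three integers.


at x=1,y=1 over L1,L2:
after L1 α=1/2: [73, 83/2, 83/2]
after L2 α=2/3: [77, 667/6, 157/2]
rounded: [77, 111, 78]

(0,1) stack=L1,L2; from [0,0,0]:
L1 α=1/2: [95/2, 89/2, 57/2]
L2 α=2/3: [623/6, 173/6, 737/6]
= [104, 29, 123]


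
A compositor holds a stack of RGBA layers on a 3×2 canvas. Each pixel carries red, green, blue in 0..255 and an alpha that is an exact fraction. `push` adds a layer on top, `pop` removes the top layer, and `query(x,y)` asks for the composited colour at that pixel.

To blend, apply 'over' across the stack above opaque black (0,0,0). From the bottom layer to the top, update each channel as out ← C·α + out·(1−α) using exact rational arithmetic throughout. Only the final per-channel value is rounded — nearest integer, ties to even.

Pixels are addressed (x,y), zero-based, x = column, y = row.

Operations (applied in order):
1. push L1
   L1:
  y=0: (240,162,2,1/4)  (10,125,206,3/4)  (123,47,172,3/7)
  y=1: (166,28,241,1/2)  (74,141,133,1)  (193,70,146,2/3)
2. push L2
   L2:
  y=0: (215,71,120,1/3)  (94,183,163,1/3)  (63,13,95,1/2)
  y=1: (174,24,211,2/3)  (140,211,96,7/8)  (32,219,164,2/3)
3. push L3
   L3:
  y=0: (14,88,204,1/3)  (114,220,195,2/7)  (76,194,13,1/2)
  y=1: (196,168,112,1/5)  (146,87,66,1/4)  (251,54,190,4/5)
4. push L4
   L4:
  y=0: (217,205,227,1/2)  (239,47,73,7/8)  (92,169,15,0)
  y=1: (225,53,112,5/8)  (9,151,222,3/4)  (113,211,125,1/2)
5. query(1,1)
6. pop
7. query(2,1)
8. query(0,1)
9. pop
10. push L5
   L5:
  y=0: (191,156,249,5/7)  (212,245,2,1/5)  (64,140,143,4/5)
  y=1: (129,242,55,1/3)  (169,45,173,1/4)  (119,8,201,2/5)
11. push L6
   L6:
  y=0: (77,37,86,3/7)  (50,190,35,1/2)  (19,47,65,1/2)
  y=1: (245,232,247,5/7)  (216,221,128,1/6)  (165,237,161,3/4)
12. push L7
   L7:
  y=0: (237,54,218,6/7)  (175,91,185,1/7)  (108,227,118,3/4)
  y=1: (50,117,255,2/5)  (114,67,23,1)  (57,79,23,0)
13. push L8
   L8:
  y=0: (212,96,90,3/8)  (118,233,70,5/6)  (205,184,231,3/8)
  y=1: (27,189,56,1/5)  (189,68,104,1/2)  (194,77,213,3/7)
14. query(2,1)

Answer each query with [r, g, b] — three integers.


at x=1,y=1 over L1,L2,L3,L4:
+L1 (α=1) → [74, 141, 133]
+L2 (α=7/8) → [527/4, 809/4, 805/8]
+L3 (α=1/4) → [2165/16, 2775/16, 2943/32]
+L4 (α=3/4) → [2597/64, 10023/64, 24255/128]
= [41, 157, 189]

query (2,1) [L1,L2,L3] — begin 0,0,0
after L1 α=2/3: [386/3, 140/3, 292/3]
after L2 α=2/3: [578/9, 1454/9, 1276/9]
after L3 α=4/5: [9614/45, 3398/45, 8116/45]
rounded: [214, 76, 180]

(0,1) stack=L1,L2,L3; from [0,0,0]:
L1 α=1/2: [83, 14, 241/2]
L2 α=2/3: [431/3, 62/3, 1085/6]
L3 α=1/5: [2312/15, 752/15, 2506/15]
rounded: [154, 50, 167]

at x=2,y=1 over L1,L2,L5,L6,L7,L8:
+L1 (α=2/3) → [386/3, 140/3, 292/3]
+L2 (α=2/3) → [578/9, 1454/9, 1276/9]
+L5 (α=2/5) → [1292/15, 1502/15, 2482/15]
+L6 (α=3/4) → [8717/60, 12167/60, 9727/60]
+L7 (α=0) → [8717/60, 12167/60, 9727/60]
+L8 (α=3/7) → [17447/105, 15632/105, 19312/105]
→ [166, 149, 184]
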